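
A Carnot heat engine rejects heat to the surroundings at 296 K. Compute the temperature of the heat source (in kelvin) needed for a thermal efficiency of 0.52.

T_H ≈ 616.7 K

From η = 1 − T_C/T_H, solving for T_H gives T_H = T_C/(1 − η) = 296.00/(1 − 0.52) = 616.7 K.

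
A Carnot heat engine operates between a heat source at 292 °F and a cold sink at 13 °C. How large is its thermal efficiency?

η ≈ 0.315

T_H = 292 °F → (292 − 32) × 5/9 = 144.44 °C = 417.59 K.
T_C = 13 °C → 13 + 273.15 = 286.15 K.
Since the cycle is reversible, η = 1 − T_C/T_H = 1 − 286.15/417.59 = 0.315.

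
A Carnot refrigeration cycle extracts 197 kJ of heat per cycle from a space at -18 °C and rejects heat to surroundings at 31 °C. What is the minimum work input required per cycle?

W_in ≈ 37.8 kJ

T_H = 31 °C → 31 + 273.15 = 304.15 K.
T_C = -18 °C → -18 + 273.15 = 255.15 K.
COP_R = T_C/(T_H − T_C) = 255.15/49.00 = 5.2071.
W = Q_C/COP_R = 197/5.2071 = 37.8 kJ.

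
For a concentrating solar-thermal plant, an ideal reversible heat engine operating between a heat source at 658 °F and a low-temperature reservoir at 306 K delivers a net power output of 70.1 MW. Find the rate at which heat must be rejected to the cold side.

Q̇_C ≈ 68.1 MW

T_H = 658 °F → (658 − 32) × 5/9 = 347.78 °C = 620.93 K.
The Carnot efficiency is η = 1 − T_C/T_H = 1 − 306.00/620.93 = 0.5072.
Since Q_C/Q_H = T_C/T_H and Q_H = W/η, Q_C = W·T_C/(T_H − T_C) = 70.1 × 306.00/314.93 = 68.1 MW.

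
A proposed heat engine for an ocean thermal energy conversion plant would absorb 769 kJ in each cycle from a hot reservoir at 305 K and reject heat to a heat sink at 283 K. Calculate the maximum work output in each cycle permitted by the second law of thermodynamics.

The upper bound on efficiency is η_max = 1 − T_C/T_H = 1 − 283.00/305.00 = 0.0721.
W_max = η_max · Q_H = 0.0721 × 769 = 55.47 kJ.

W_max ≈ 55.47 kJ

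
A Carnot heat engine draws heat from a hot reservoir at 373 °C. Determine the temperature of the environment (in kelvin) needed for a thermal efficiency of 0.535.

T_C ≈ 300.5 K

T_H = 373 °C → 373 + 273.15 = 646.15 K.
From η = 1 − T_C/T_H, T_C = T_H·(1 − η) = 646.15 × (1 − 0.535) = 300.5 K.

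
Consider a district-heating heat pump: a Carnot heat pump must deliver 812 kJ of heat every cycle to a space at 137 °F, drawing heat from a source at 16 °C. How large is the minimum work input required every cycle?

T_H = 137 °F → (137 − 32) × 5/9 = 58.33 °C = 331.48 K.
T_C = 16 °C → 16 + 273.15 = 289.15 K.
COP_HP = T_H/(T_H − T_C) = 331.48/42.33 = 7.8303.
W = Q_H/COP_HP = 812/7.8303 = 104 kJ.

W_in ≈ 104 kJ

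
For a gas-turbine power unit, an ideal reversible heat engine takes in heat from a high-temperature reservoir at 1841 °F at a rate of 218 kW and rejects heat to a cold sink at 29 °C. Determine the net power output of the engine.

Ẇ ≈ 166 kW

T_H = 1841 °F → (1841 − 32) × 5/9 = 1005.00 °C = 1278.15 K.
T_C = 29 °C → 29 + 273.15 = 302.15 K.
Since the cycle is reversible, η = 1 − T_C/T_H = 1 − 302.15/1278.15 = 0.7636.
W = η·Q_H = 0.7636 × 218 = 166 kW.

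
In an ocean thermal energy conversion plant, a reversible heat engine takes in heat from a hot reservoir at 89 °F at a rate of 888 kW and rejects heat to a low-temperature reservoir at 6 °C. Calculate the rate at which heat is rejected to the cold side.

Q̇_C ≈ 813 kW

T_H = 89 °F → (89 − 32) × 5/9 = 31.67 °C = 304.82 K.
T_C = 6 °C → 6 + 273.15 = 279.15 K.
For a reversible engine, η = 1 − T_C/T_H = 1 − 279.15/304.82 = 0.0842.
For a reversible cycle Q_C/Q_H = T_C/T_H, so Q_C = 888 × 279.15/304.82 = 813 kW.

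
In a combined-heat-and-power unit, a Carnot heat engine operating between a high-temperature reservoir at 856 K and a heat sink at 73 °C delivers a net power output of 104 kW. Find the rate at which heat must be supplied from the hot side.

T_C = 73 °C → 73 + 273.15 = 346.15 K.
For a reversible engine, η = 1 − T_C/T_H = 1 − 346.15/856.00 = 0.5956.
Q_H = W/η = 104/0.5956 = 175 kW.

Q̇_H ≈ 175 kW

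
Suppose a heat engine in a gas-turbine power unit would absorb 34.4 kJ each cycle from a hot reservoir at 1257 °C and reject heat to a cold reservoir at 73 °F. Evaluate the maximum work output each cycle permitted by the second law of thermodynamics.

W_max ≈ 27.7 kJ

T_H = 1257 °C → 1257 + 273.15 = 1530.15 K.
T_C = 73 °F → (73 − 32) × 5/9 = 22.78 °C = 295.93 K.
By the Carnot theorem, η_max = 1 − T_C/T_H = 1 − 295.93/1530.15 = 0.8066.
W_max = η_max · Q_H = 0.8066 × 34.4 = 27.7 kJ.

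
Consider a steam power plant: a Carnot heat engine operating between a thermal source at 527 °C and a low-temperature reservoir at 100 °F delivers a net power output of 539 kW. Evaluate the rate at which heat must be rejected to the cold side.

Q̇_C ≈ 343 kW

T_H = 527 °C → 527 + 273.15 = 800.15 K.
T_C = 100 °F → (100 − 32) × 5/9 = 37.78 °C = 310.93 K.
Carnot efficiency: η = 1 − T_C/T_H = 1 − 310.93/800.15 = 0.6114.
Since Q_C/Q_H = T_C/T_H and Q_H = W/η, Q_C = W·T_C/(T_H − T_C) = 539 × 310.93/489.22 = 343 kW.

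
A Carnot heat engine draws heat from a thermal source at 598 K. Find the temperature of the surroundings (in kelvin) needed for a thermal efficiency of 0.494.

From η = 1 − T_C/T_H, T_C = T_H·(1 − η) = 598.00 × (1 − 0.494) = 302.6 K.

T_C ≈ 302.6 K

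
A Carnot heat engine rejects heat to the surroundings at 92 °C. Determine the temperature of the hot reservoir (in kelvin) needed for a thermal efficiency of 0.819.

T_C = 92 °C → 92 + 273.15 = 365.15 K.
From η = 1 − T_C/T_H, solving for T_H gives T_H = T_C/(1 − η) = 365.15/(1 − 0.819) = 2020 K.

T_H ≈ 2020 K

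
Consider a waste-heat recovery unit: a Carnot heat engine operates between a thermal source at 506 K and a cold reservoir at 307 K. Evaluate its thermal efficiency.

η ≈ 0.393

Carnot efficiency: η = 1 − T_C/T_H = 1 − 307.00/506.00 = 0.393.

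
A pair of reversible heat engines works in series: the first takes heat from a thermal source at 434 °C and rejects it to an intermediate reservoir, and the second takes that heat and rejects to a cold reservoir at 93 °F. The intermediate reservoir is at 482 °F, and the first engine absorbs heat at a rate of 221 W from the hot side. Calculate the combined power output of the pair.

T_H = 434 °C → 434 + 273.15 = 707.15 K.
T_C = 93 °F → (93 − 32) × 5/9 = 33.89 °C = 307.04 K.
Two reversible stages in series are equivalent to a single Carnot engine between T_H and T_C, so η_total = 1 − T_C/T_H = 1 − 307.04/707.15 = 0.5658.
W_total = η_total · Q_H = 0.5658 × 221 = 125.0 W.

Ẇ_total ≈ 125.0 W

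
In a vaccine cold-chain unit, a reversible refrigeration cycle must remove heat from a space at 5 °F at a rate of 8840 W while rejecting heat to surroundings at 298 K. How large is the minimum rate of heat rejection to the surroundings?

T_C = 5 °F → (5 − 32) × 5/9 = -15.00 °C = 258.15 K.
For a reversible cycle Q_H/Q_C = T_H/T_C, so Q_H = Q_C·T_H/T_C = 8840 × 298.00/258.15 = 10200 W.

Q̇_H ≈ 10200 W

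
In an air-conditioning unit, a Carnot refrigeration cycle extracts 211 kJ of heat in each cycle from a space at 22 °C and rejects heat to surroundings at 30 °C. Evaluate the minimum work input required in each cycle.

W_in ≈ 5.72 kJ

T_H = 30 °C → 30 + 273.15 = 303.15 K.
T_C = 22 °C → 22 + 273.15 = 295.15 K.
The reversible coefficient of performance is COP_R = T_C/(T_H − T_C) = 295.15/8.00 = 36.8937.
W = Q_C/COP_R = 211/36.8937 = 5.72 kJ.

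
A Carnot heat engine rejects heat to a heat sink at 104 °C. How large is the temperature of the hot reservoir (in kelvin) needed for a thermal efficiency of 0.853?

T_C = 104 °C → 104 + 273.15 = 377.15 K.
From η = 1 − T_C/T_H, solving for T_H gives T_H = T_C/(1 − η) = 377.15/(1 − 0.853) = 2570 K.

T_H ≈ 2570 K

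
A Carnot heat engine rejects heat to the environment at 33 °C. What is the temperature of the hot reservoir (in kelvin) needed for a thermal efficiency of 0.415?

T_C = 33 °C → 33 + 273.15 = 306.15 K.
From η = 1 − T_C/T_H, solving for T_H gives T_H = T_C/(1 − η) = 306.15/(1 − 0.415) = 523.3 K.

T_H ≈ 523.3 K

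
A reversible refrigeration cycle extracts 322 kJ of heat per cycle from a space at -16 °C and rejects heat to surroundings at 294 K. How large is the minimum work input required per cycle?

W_in ≈ 46.1 kJ

T_C = -16 °C → -16 + 273.15 = 257.15 K.
COP_R = T_C/(T_H − T_C) = 257.15/36.85 = 6.9783.
W = Q_C/COP_R = 322/6.9783 = 46.1 kJ.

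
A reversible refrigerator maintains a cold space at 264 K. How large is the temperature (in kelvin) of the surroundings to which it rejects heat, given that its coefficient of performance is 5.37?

T_H ≈ 313 K

COP_R = T_C/(T_H − T_C) ⇒ T_H = T_C·(1 + 1/COP_R) = 264.00 × (1 + 1/5.37) = 313 K.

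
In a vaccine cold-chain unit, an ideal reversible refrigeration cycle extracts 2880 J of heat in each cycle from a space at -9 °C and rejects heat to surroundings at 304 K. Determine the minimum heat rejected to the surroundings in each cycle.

Q_H ≈ 3314 J

T_C = -9 °C → -9 + 273.15 = 264.15 K.
For a reversible cycle Q_H/Q_C = T_H/T_C, so Q_H = Q_C·T_H/T_C = 2880 × 304.00/264.15 = 3314 J.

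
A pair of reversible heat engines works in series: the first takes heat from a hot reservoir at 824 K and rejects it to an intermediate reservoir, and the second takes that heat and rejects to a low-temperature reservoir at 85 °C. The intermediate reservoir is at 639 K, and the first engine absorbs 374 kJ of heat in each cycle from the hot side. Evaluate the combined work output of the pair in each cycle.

T_C = 85 °C → 85 + 273.15 = 358.15 K.
Two reversible stages in series are equivalent to a single Carnot engine between T_H and T_C, so η_total = 1 − T_C/T_H = 1 − 358.15/824.00 = 0.5654.
W_total = η_total · Q_H = 0.5654 × 374 = 211.4 kJ.

W_total ≈ 211.4 kJ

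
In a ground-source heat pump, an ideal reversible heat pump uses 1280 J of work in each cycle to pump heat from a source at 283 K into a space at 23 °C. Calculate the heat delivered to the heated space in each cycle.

Q_H ≈ 28800 J

T_H = 23 °C → 23 + 273.15 = 296.15 K.
COP_HP = T_H/(T_H − T_C) = 296.15/13.15 = 22.5209.
Q_H = COP_HP · W = 22.5209 × 1280 = 28800 J.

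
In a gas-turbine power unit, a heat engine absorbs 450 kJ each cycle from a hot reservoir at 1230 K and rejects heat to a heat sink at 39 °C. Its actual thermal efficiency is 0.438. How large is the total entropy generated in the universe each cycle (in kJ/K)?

ΔS_univ ≈ 0.444 kJ/K

T_C = 39 °C → 39 + 273.15 = 312.15 K.
W = η·Q_H = 0.438 × 450 = 197.1 kJ, so Q_C = Q_H − W = 252.9 kJ.
Entropy balance on the reservoirs: −Q_H/T_H = -0.3659 kJ/K, +Q_C/T_C = 0.8102 kJ/K.
ΔS_univ = −Q_H/T_H + Q_C/T_C = 0.444 kJ/K (> 0, since η = 0.438 < η_Carnot = 0.746).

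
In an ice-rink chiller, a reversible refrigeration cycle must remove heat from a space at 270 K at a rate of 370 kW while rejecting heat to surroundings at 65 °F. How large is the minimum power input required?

Ẇ_in ≈ 29.4 kW

T_H = 65 °F → (65 − 32) × 5/9 = 18.33 °C = 291.48 K.
For a reversible refrigerator, COP_R = T_C/(T_H − T_C) = 270.00/21.48 = 12.5679.
W = Q_C/COP_R = 370/12.5679 = 29.4 kW.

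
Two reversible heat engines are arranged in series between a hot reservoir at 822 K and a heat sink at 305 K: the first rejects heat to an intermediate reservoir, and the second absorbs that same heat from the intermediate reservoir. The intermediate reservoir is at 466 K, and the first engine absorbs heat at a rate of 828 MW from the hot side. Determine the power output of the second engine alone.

Heat entering the second stage: Q_m = Q_H·(T_m/T_H) = 828 × 466.00/822.00 = 469.4 MW.
Second-stage efficiency η₂ = 1 − T_C/T_m = 1 − 305.00/466.00 = 0.3455, so W₂ = η₂·Q_m = 162.2 MW.

Ẇ₂ ≈ 162.2 MW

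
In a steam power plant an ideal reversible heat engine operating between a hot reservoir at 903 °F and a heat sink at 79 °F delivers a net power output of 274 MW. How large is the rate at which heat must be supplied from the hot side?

Q̇_H ≈ 453.1 MW

T_H = 903 °F → (903 − 32) × 5/9 = 483.89 °C = 757.04 K.
T_C = 79 °F → (79 − 32) × 5/9 = 26.11 °C = 299.26 K.
η_rev = 1 − T_C/T_H = 1 − 299.26/757.04 = 0.6047.
Q_H = W/η = 274/0.6047 = 453.1 MW.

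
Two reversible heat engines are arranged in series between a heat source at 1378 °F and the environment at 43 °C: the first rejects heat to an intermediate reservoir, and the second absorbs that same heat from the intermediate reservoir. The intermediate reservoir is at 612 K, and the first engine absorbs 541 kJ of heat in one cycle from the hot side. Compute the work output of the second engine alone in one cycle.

W₂ ≈ 157 kJ

T_H = 1378 °F → (1378 − 32) × 5/9 = 747.78 °C = 1020.93 K.
T_C = 43 °C → 43 + 273.15 = 316.15 K.
Heat entering the second stage: Q_m = Q_H·(T_m/T_H) = 541 × 612.00/1020.93 = 324 kJ.
Second-stage efficiency η₂ = 1 − T_C/T_m = 1 − 316.15/612.00 = 0.4834, so W₂ = η₂·Q_m = 157 kJ.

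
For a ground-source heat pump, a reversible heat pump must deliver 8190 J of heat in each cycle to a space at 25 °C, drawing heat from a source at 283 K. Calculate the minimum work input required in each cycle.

T_H = 25 °C → 25 + 273.15 = 298.15 K.
For a reversible heat pump, COP_HP = T_H/(T_H − T_C) = 298.15/15.15 = 19.6799.
W = Q_H/COP_HP = 8190/19.6799 = 416 J.

W_in ≈ 416 J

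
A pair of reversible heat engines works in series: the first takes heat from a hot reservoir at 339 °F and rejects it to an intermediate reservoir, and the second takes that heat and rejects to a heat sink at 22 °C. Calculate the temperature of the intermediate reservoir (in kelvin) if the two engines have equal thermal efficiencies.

T_H = 339 °F → (339 − 32) × 5/9 = 170.56 °C = 443.71 K.
T_C = 22 °C → 22 + 273.15 = 295.15 K.
Equal efficiencies require 1 − T_m/T_H = 1 − T_C/T_m, i.e. T_m/T_H = T_C/T_m, so T_m = √(T_H·T_C) = √(443.71 × 295.15) = 362 K.

T_m ≈ 362 K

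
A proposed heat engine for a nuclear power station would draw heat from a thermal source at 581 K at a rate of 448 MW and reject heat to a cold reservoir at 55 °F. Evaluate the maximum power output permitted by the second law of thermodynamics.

T_C = 55 °F → (55 − 32) × 5/9 = 12.78 °C = 285.93 K.
The upper bound on efficiency is η_max = 1 − T_C/T_H = 1 − 285.93/581.00 = 0.5079.
W_max = η_max · Q_H = 0.5079 × 448 = 228 MW.

Ẇ_max ≈ 228 MW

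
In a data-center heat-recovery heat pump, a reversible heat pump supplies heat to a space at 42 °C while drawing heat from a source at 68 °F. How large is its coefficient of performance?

COP_HP ≈ 14.32

T_H = 42 °C → 42 + 273.15 = 315.15 K.
T_C = 68 °F → (68 − 32) × 5/9 = 20.00 °C = 293.15 K.
COP_HP = T_H/(T_H − T_C) = 315.15/(315.15 − 293.15) = 14.32.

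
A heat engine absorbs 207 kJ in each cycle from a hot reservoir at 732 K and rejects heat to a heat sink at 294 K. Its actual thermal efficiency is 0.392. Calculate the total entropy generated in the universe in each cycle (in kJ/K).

ΔS_univ ≈ 0.145 kJ/K

W = η·Q_H = 0.392 × 207 = 81.14 kJ, so Q_C = Q_H − W = 125.9 kJ.
Entropy balance on the reservoirs: −Q_H/T_H = -0.2828 kJ/K, +Q_C/T_C = 0.4281 kJ/K.
ΔS_univ = −Q_H/T_H + Q_C/T_C = 0.145 kJ/K (> 0, since η = 0.392 < η_Carnot = 0.598).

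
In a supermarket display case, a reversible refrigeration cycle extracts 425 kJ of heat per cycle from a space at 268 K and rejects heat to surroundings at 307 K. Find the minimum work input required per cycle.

For a reversible refrigerator, COP_R = T_C/(T_H − T_C) = 268.00/39.00 = 6.8718.
W = Q_C/COP_R = 425/6.8718 = 61.8 kJ.

W_in ≈ 61.8 kJ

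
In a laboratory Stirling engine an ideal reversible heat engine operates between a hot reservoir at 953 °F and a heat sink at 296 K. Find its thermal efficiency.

η ≈ 0.623

T_H = 953 °F → (953 − 32) × 5/9 = 511.67 °C = 784.82 K.
Since the cycle is reversible, η = 1 − T_C/T_H = 1 − 296.00/784.82 = 0.623.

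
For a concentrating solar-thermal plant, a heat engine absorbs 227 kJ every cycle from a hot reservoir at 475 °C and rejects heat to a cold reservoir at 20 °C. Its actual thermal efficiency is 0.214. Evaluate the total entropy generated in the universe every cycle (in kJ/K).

ΔS_univ ≈ 0.3052 kJ/K

T_H = 475 °C → 475 + 273.15 = 748.15 K.
T_C = 20 °C → 20 + 273.15 = 293.15 K.
W = η·Q_H = 0.214 × 227 = 48.58 kJ, so Q_C = Q_H − W = 178.4 kJ.
Reservoir entropy changes: ΔS_H = −Q_H/T_H = −227/748.15 = -0.3034 kJ/K and ΔS_C = +Q_C/T_C = 178.4/293.15 = 0.6086 kJ/K.
ΔS_univ = −Q_H/T_H + Q_C/T_C = 0.3052 kJ/K (> 0, since η = 0.214 < η_Carnot = 0.608).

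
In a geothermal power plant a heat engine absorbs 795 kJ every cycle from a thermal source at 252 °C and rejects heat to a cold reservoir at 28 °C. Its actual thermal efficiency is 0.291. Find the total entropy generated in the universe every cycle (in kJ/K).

ΔS_univ ≈ 0.358 kJ/K

T_H = 252 °C → 252 + 273.15 = 525.15 K.
T_C = 28 °C → 28 + 273.15 = 301.15 K.
W = η·Q_H = 0.291 × 795 = 231.3 kJ, so Q_C = Q_H − W = 563.7 kJ.
The hot reservoir loses entropy Q_H/T_H = 795/525.15 = 1.514 kJ/K; the cold reservoir gains Q_C/T_C = 563.7/301.15 = 1.872 kJ/K.
ΔS_univ = −Q_H/T_H + Q_C/T_C = 0.358 kJ/K (> 0, since η = 0.291 < η_Carnot = 0.427).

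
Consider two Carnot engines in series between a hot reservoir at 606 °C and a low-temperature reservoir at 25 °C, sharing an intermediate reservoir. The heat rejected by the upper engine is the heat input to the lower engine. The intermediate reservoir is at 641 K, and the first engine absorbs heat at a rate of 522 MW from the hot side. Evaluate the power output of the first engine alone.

Ẇ₁ ≈ 141.4 MW

T_H = 606 °C → 606 + 273.15 = 879.15 K.
T_C = 25 °C → 25 + 273.15 = 298.15 K.
First-stage efficiency η₁ = 1 − T_m/T_H = 1 − 641.00/879.15 = 0.2709.
W₁ = η₁·Q_H = 0.2709 × 522 = 141.4 MW.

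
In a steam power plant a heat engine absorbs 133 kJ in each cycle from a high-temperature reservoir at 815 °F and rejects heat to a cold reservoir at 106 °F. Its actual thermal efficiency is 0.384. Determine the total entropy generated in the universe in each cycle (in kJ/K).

ΔS_univ ≈ 0.07289 kJ/K

T_H = 815 °F → (815 − 32) × 5/9 = 435.00 °C = 708.15 K.
T_C = 106 °F → (106 − 32) × 5/9 = 41.11 °C = 314.26 K.
W = η·Q_H = 0.384 × 133 = 51.07 kJ, so Q_C = Q_H − W = 81.93 kJ.
Reservoir entropy changes: ΔS_H = −Q_H/T_H = −133/708.15 = -0.1878 kJ/K and ΔS_C = +Q_C/T_C = 81.93/314.26 = 0.2607 kJ/K.
ΔS_univ = −Q_H/T_H + Q_C/T_C = 0.07289 kJ/K (> 0, since η = 0.384 < η_Carnot = 0.556).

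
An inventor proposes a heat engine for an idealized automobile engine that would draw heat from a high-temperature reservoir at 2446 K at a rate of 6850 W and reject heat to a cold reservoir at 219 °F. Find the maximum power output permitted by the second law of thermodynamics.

Ẇ_max ≈ 5790 W

T_C = 219 °F → (219 − 32) × 5/9 = 103.89 °C = 377.04 K.
By the Carnot theorem, η_max = 1 − T_C/T_H = 1 − 377.04/2446.00 = 0.8459.
W_max = η_max · Q_H = 0.8459 × 6850 = 5790 W.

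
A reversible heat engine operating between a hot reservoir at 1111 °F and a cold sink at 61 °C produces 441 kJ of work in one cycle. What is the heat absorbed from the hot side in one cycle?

T_H = 1111 °F → (1111 − 32) × 5/9 = 599.44 °C = 872.59 K.
T_C = 61 °C → 61 + 273.15 = 334.15 K.
η_rev = 1 − T_C/T_H = 1 − 334.15/872.59 = 0.6171.
Q_H = W/η = 441/0.6171 = 715 kJ.

Q_H ≈ 715 kJ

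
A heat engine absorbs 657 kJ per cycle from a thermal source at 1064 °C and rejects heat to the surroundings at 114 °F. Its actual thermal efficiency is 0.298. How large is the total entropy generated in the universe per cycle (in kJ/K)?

T_H = 1064 °C → 1064 + 273.15 = 1337.15 K.
T_C = 114 °F → (114 − 32) × 5/9 = 45.56 °C = 318.71 K.
W = η·Q_H = 0.298 × 657 = 195.8 kJ, so Q_C = Q_H − W = 461.2 kJ.
Entropy balance on the reservoirs: −Q_H/T_H = -0.4913 kJ/K, +Q_C/T_C = 1.447 kJ/K.
ΔS_univ = −Q_H/T_H + Q_C/T_C = 0.956 kJ/K (> 0, since η = 0.298 < η_Carnot = 0.762).

ΔS_univ ≈ 0.956 kJ/K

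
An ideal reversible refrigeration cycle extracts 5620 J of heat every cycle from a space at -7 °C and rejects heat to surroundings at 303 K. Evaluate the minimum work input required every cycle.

W_in ≈ 778 J

T_C = -7 °C → -7 + 273.15 = 266.15 K.
COP_R = T_C/(T_H − T_C) = 266.15/36.85 = 7.2225.
W = Q_C/COP_R = 5620/7.2225 = 778 J.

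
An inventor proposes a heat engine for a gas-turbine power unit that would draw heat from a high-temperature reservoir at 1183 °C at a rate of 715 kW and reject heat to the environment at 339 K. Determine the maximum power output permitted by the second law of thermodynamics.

Ẇ_max ≈ 549 kW

T_H = 1183 °C → 1183 + 273.15 = 1456.15 K.
By the Carnot theorem, η_max = 1 − T_C/T_H = 1 − 339.00/1456.15 = 0.7672.
W_max = η_max · Q_H = 0.7672 × 715 = 549 kW.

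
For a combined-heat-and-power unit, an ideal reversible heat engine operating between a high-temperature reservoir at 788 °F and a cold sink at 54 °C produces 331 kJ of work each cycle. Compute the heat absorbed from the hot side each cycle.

Q_H ≈ 626.9 kJ

T_H = 788 °F → (788 − 32) × 5/9 = 420.00 °C = 693.15 K.
T_C = 54 °C → 54 + 273.15 = 327.15 K.
η_rev = 1 − T_C/T_H = 1 − 327.15/693.15 = 0.5280.
Q_H = W/η = 331/0.5280 = 626.9 kJ.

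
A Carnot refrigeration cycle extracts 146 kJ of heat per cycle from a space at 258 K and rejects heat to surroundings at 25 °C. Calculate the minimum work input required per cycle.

W_in ≈ 22.72 kJ

T_H = 25 °C → 25 + 273.15 = 298.15 K.
The reversible coefficient of performance is COP_R = T_C/(T_H − T_C) = 258.00/40.15 = 6.4259.
W = Q_C/COP_R = 146/6.4259 = 22.72 kJ.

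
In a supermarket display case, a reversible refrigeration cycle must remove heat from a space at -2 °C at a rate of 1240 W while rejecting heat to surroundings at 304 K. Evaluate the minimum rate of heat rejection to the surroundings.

T_C = -2 °C → -2 + 273.15 = 271.15 K.
For a reversible cycle Q_H/Q_C = T_H/T_C, so Q_H = Q_C·T_H/T_C = 1240 × 304.00/271.15 = 1390 W.

Q̇_H ≈ 1390 W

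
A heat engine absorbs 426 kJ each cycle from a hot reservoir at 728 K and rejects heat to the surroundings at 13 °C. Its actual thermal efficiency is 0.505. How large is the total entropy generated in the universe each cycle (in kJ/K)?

ΔS_univ ≈ 0.152 kJ/K

T_C = 13 °C → 13 + 273.15 = 286.15 K.
W = η·Q_H = 0.505 × 426 = 215.1 kJ, so Q_C = Q_H − W = 210.9 kJ.
Reservoir entropy changes: ΔS_H = −Q_H/T_H = −426/728.00 = -0.5852 kJ/K and ΔS_C = +Q_C/T_C = 210.9/286.15 = 0.7369 kJ/K.
ΔS_univ = −Q_H/T_H + Q_C/T_C = 0.152 kJ/K (> 0, since η = 0.505 < η_Carnot = 0.607).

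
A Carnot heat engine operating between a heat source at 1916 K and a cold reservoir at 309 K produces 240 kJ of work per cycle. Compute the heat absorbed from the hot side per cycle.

η_rev = 1 − T_C/T_H = 1 − 309.00/1916.00 = 0.8387.
Q_H = W/η = 240/0.8387 = 286.1 kJ.

Q_H ≈ 286.1 kJ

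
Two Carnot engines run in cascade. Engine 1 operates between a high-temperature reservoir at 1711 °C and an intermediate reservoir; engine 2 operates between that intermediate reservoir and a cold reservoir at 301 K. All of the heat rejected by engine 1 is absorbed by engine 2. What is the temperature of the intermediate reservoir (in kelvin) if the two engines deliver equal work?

T_H = 1711 °C → 1711 + 273.15 = 1984.15 K.
For reversible stages Q_m = Q_H·(T_m/T_H). Setting W₁ = Q_H(1 − T_m/T_H) equal to W₂ = Q_m(1 − T_C/T_m) = Q_H·(T_m − T_C)/T_H gives T_H − T_m = T_m − T_C, so T_m = (T_H + T_C)/2 = (1984.15 + 301.00)/2 = 1140 K.

T_m ≈ 1140 K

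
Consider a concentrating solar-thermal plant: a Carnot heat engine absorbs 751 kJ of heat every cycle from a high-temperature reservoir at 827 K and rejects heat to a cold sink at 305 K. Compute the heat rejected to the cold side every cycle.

Q_C ≈ 277.0 kJ

η_rev = 1 − T_C/T_H = 1 − 305.00/827.00 = 0.6312.
For a reversible cycle Q_C/Q_H = T_C/T_H, so Q_C = 751 × 305.00/827.00 = 277.0 kJ.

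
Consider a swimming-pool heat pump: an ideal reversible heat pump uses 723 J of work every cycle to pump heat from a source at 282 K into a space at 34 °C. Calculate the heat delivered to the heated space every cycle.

Q_H ≈ 8830 J

T_H = 34 °C → 34 + 273.15 = 307.15 K.
For a reversible heat pump, COP_HP = T_H/(T_H − T_C) = 307.15/25.15 = 12.2127.
Q_H = COP_HP · W = 12.2127 × 723 = 8830 J.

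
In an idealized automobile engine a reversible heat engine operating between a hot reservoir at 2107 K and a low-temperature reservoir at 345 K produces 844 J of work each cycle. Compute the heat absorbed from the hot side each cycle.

Q_H ≈ 1009 J

For a reversible engine, η = 1 − T_C/T_H = 1 − 345.00/2107.00 = 0.8363.
Q_H = W/η = 844/0.8363 = 1009 J.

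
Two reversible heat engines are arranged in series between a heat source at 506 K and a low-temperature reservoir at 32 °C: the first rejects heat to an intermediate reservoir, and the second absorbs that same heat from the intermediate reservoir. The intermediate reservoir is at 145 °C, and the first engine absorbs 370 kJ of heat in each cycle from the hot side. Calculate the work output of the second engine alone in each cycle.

T_C = 32 °C → 32 + 273.15 = 305.15 K.
T_m = 145 °C → 145 + 273.15 = 418.15 K.
Heat entering the second stage: Q_m = Q_H·(T_m/T_H) = 370 × 418.15/506.00 = 306 kJ.
Second-stage efficiency η₂ = 1 − T_C/T_m = 1 − 305.15/418.15 = 0.2702, so W₂ = η₂·Q_m = 82.6 kJ.

W₂ ≈ 82.6 kJ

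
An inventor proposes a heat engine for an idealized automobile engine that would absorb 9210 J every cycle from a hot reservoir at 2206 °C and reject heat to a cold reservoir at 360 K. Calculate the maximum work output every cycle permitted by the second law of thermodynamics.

W_max ≈ 7870 J

T_H = 2206 °C → 2206 + 273.15 = 2479.15 K.
No engine can exceed the Carnot limit: η_max = 1 − T_C/T_H = 1 − 360.00/2479.15 = 0.8548.
W_max = η_max · Q_H = 0.8548 × 9210 = 7870 J.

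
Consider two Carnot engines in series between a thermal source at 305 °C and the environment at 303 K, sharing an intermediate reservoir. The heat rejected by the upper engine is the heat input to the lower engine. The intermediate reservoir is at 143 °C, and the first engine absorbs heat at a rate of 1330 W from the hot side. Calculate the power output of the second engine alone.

T_H = 305 °C → 305 + 273.15 = 578.15 K.
T_m = 143 °C → 143 + 273.15 = 416.15 K.
Heat entering the second stage: Q_m = Q_H·(T_m/T_H) = 1330 × 416.15/578.15 = 957.3 W.
Second-stage efficiency η₂ = 1 − T_C/T_m = 1 − 303.00/416.15 = 0.2719, so W₂ = η₂·Q_m = 260.3 W.

Ẇ₂ ≈ 260.3 W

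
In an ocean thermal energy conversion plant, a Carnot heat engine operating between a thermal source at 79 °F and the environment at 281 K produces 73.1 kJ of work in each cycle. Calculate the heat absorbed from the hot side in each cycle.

T_H = 79 °F → (79 − 32) × 5/9 = 26.11 °C = 299.26 K.
The Carnot efficiency is η = 1 − T_C/T_H = 1 − 281.00/299.26 = 0.0610.
Q_H = W/η = 73.1/0.0610 = 1198 kJ.

Q_H ≈ 1198 kJ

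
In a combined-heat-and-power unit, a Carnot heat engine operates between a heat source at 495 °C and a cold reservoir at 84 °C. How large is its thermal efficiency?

T_H = 495 °C → 495 + 273.15 = 768.15 K.
T_C = 84 °C → 84 + 273.15 = 357.15 K.
For a reversible engine, η = 1 − T_C/T_H = 1 − 357.15/768.15 = 0.5351.

η ≈ 0.5351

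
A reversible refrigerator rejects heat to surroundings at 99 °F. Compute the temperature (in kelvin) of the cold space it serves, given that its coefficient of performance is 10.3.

T_C ≈ 283 K

T_H = 99 °F → (99 − 32) × 5/9 = 37.22 °C = 310.37 K.
COP_R = T_C/(T_H − T_C) ⇒ T_C = T_H·COP_R/(1 + COP_R) = 310.37 × 10.3/(1 + 10.3) = 283 K.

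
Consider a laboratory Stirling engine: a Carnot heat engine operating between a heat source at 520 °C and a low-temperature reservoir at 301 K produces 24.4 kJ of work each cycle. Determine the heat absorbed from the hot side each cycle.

Q_H ≈ 39.3 kJ

T_H = 520 °C → 520 + 273.15 = 793.15 K.
The Carnot efficiency is η = 1 − T_C/T_H = 1 − 301.00/793.15 = 0.6205.
Q_H = W/η = 24.4/0.6205 = 39.3 kJ.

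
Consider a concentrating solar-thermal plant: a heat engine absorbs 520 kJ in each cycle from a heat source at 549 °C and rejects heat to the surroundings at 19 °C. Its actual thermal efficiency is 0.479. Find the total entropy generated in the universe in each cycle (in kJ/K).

ΔS_univ ≈ 0.2948 kJ/K

T_H = 549 °C → 549 + 273.15 = 822.15 K.
T_C = 19 °C → 19 + 273.15 = 292.15 K.
W = η·Q_H = 0.479 × 520 = 249.1 kJ, so Q_C = Q_H − W = 270.9 kJ.
The hot reservoir loses entropy Q_H/T_H = 520/822.15 = 0.6325 kJ/K; the cold reservoir gains Q_C/T_C = 270.9/292.15 = 0.9273 kJ/K.
ΔS_univ = −Q_H/T_H + Q_C/T_C = 0.2948 kJ/K (> 0, since η = 0.479 < η_Carnot = 0.645).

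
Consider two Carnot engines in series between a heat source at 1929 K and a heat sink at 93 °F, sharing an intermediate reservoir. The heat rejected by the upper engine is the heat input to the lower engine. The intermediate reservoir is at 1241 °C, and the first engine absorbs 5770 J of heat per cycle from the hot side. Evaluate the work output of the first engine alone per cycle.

W₁ ≈ 1240 J

T_C = 93 °F → (93 − 32) × 5/9 = 33.89 °C = 307.04 K.
T_m = 1241 °C → 1241 + 273.15 = 1514.15 K.
First-stage efficiency η₁ = 1 − T_m/T_H = 1 − 1514.15/1929.00 = 0.2151.
W₁ = η₁·Q_H = 0.2151 × 5770 = 1240 J.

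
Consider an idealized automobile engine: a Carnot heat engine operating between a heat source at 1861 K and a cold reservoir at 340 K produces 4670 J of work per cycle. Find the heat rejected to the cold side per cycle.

Q_C ≈ 1040 J

Carnot efficiency: η = 1 − T_C/T_H = 1 − 340.00/1861.00 = 0.8173.
Since Q_C/Q_H = T_C/T_H and Q_H = W/η, Q_C = W·T_C/(T_H − T_C) = 4670 × 340.00/1521.00 = 1040 J.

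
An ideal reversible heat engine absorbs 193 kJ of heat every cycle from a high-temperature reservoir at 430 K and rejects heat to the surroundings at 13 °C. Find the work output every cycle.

W ≈ 64.6 kJ

T_C = 13 °C → 13 + 273.15 = 286.15 K.
For a reversible engine, η = 1 − T_C/T_H = 1 − 286.15/430.00 = 0.3345.
W = η·Q_H = 0.3345 × 193 = 64.6 kJ.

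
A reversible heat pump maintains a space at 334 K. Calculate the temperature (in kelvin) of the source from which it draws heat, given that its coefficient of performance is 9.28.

COP_HP = T_H/(T_H − T_C) ⇒ T_C = T_H·(COP_HP − 1)/COP_HP = 334.00 × (9.28 − 1)/9.28 = 298 K.

T_C ≈ 298 K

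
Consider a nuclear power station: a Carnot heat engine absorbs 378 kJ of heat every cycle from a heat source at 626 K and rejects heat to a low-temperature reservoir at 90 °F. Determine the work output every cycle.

W ≈ 193.6 kJ

T_C = 90 °F → (90 − 32) × 5/9 = 32.22 °C = 305.37 K.
η_rev = 1 − T_C/T_H = 1 − 305.37/626.00 = 0.5122.
W = η·Q_H = 0.5122 × 378 = 193.6 kJ.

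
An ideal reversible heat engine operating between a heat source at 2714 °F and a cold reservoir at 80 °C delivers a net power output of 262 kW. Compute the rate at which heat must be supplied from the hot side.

T_H = 2714 °F → (2714 − 32) × 5/9 = 1490.00 °C = 1763.15 K.
T_C = 80 °C → 80 + 273.15 = 353.15 K.
Carnot efficiency: η = 1 − T_C/T_H = 1 − 353.15/1763.15 = 0.7997.
Q_H = W/η = 262/0.7997 = 327.6 kW.

Q̇_H ≈ 327.6 kW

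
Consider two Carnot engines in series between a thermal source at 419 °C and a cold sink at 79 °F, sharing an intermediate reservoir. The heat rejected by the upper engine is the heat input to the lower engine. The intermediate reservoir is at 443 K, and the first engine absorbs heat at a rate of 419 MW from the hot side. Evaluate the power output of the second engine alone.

Ẇ₂ ≈ 87.0 MW

T_H = 419 °C → 419 + 273.15 = 692.15 K.
T_C = 79 °F → (79 − 32) × 5/9 = 26.11 °C = 299.26 K.
Heat entering the second stage: Q_m = Q_H·(T_m/T_H) = 419 × 443.00/692.15 = 268 MW.
Second-stage efficiency η₂ = 1 − T_C/T_m = 1 − 299.26/443.00 = 0.3245, so W₂ = η₂·Q_m = 87.0 MW.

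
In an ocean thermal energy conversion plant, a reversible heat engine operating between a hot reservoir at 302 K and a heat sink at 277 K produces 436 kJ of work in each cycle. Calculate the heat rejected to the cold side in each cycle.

Q_C ≈ 4830 kJ

The Carnot efficiency is η = 1 − T_C/T_H = 1 − 277.00/302.00 = 0.0828.
Since Q_C/Q_H = T_C/T_H and Q_H = W/η, Q_C = W·T_C/(T_H − T_C) = 436 × 277.00/25.00 = 4830 kJ.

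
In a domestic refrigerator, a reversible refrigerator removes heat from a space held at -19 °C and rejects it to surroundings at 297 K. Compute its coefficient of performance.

COP_R ≈ 5.93

T_C = -19 °C → -19 + 273.15 = 254.15 K.
COP_R = T_C/(T_H − T_C) = 254.15/(297.00 − 254.15) = 5.93.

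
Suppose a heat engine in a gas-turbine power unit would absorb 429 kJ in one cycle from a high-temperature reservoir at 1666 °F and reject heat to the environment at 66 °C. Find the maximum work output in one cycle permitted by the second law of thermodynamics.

T_H = 1666 °F → (1666 − 32) × 5/9 = 907.78 °C = 1180.93 K.
T_C = 66 °C → 66 + 273.15 = 339.15 K.
The upper bound on efficiency is η_max = 1 − T_C/T_H = 1 − 339.15/1180.93 = 0.7128.
W_max = η_max · Q_H = 0.7128 × 429 = 305.8 kJ.

W_max ≈ 305.8 kJ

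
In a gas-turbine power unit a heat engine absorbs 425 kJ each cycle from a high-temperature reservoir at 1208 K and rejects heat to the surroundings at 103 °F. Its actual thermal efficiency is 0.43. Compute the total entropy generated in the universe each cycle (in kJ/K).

ΔS_univ ≈ 0.4231 kJ/K

T_C = 103 °F → (103 − 32) × 5/9 = 39.44 °C = 312.59 K.
W = η·Q_H = 0.43 × 425 = 182.8 kJ, so Q_C = Q_H − W = 242.2 kJ.
Reservoir entropy changes: ΔS_H = −Q_H/T_H = −425/1208.00 = -0.3518 kJ/K and ΔS_C = +Q_C/T_C = 242.2/312.59 = 0.7750 kJ/K.
ΔS_univ = −Q_H/T_H + Q_C/T_C = 0.4231 kJ/K (> 0, since η = 0.43 < η_Carnot = 0.741).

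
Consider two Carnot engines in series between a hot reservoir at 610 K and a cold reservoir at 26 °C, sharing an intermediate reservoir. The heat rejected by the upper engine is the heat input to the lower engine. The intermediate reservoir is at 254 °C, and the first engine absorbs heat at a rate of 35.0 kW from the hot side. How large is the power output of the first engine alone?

Ẇ₁ ≈ 4.75 kW

T_C = 26 °C → 26 + 273.15 = 299.15 K.
T_m = 254 °C → 254 + 273.15 = 527.15 K.
First-stage efficiency η₁ = 1 − T_m/T_H = 1 − 527.15/610.00 = 0.1358.
W₁ = η₁·Q_H = 0.1358 × 35.0 = 4.75 kW.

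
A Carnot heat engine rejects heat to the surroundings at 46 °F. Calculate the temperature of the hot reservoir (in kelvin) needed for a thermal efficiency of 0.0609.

T_C = 46 °F → (46 − 32) × 5/9 = 7.78 °C = 280.93 K.
From η = 1 − T_C/T_H, solving for T_H gives T_H = T_C/(1 − η) = 280.93/(1 − 0.0609) = 299 K.

T_H ≈ 299 K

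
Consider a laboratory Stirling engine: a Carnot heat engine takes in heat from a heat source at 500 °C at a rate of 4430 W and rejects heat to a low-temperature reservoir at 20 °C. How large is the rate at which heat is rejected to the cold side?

Q̇_C ≈ 1680 W

T_H = 500 °C → 500 + 273.15 = 773.15 K.
T_C = 20 °C → 20 + 273.15 = 293.15 K.
For a reversible engine, η = 1 − T_C/T_H = 1 − 293.15/773.15 = 0.6208.
For a reversible cycle Q_C/Q_H = T_C/T_H, so Q_C = 4430 × 293.15/773.15 = 1680 W.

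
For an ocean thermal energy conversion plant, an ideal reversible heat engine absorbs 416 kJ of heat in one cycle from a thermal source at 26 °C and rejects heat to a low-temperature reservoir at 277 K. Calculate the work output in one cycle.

T_H = 26 °C → 26 + 273.15 = 299.15 K.
η_rev = 1 − T_C/T_H = 1 − 277.00/299.15 = 0.0740.
W = η·Q_H = 0.0740 × 416 = 30.80 kJ.

W ≈ 30.80 kJ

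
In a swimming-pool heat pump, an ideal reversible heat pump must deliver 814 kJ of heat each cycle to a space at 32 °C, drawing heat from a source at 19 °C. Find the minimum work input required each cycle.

W_in ≈ 34.7 kJ

T_H = 32 °C → 32 + 273.15 = 305.15 K.
T_C = 19 °C → 19 + 273.15 = 292.15 K.
For a reversible heat pump, COP_HP = T_H/(T_H − T_C) = 305.15/13.00 = 23.4731.
W = Q_H/COP_HP = 814/23.4731 = 34.7 kJ.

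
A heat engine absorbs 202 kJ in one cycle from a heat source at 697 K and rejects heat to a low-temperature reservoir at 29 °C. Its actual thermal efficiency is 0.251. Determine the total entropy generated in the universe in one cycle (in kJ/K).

T_C = 29 °C → 29 + 273.15 = 302.15 K.
W = η·Q_H = 0.251 × 202 = 50.70 kJ, so Q_C = Q_H − W = 151.3 kJ.
Reservoir entropy changes: ΔS_H = −Q_H/T_H = −202/697.00 = -0.2898 kJ/K and ΔS_C = +Q_C/T_C = 151.3/302.15 = 0.5007 kJ/K.
ΔS_univ = −Q_H/T_H + Q_C/T_C = 0.211 kJ/K (> 0, since η = 0.251 < η_Carnot = 0.566).

ΔS_univ ≈ 0.211 kJ/K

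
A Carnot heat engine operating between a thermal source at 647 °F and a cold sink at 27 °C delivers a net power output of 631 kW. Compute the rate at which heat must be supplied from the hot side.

Q̇_H ≈ 1233 kW

T_H = 647 °F → (647 − 32) × 5/9 = 341.67 °C = 614.82 K.
T_C = 27 °C → 27 + 273.15 = 300.15 K.
η_rev = 1 − T_C/T_H = 1 − 300.15/614.82 = 0.5118.
Q_H = W/η = 631/0.5118 = 1233 kW.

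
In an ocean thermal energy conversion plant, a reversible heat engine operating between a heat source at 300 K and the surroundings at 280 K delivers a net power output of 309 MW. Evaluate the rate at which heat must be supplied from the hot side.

Carnot efficiency: η = 1 − T_C/T_H = 1 − 280.00/300.00 = 0.0667.
Q_H = W/η = 309/0.0667 = 4640 MW.

Q̇_H ≈ 4640 MW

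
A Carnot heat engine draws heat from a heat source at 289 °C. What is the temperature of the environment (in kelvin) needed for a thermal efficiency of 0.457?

T_H = 289 °C → 289 + 273.15 = 562.15 K.
From η = 1 − T_C/T_H, T_C = T_H·(1 − η) = 562.15 × (1 − 0.457) = 305 K.

T_C ≈ 305 K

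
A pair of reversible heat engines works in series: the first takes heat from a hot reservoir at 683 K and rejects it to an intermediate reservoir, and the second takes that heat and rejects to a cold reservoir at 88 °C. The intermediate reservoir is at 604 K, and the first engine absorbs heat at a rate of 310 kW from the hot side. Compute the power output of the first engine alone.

T_C = 88 °C → 88 + 273.15 = 361.15 K.
First-stage efficiency η₁ = 1 − T_m/T_H = 1 − 604.00/683.00 = 0.1157.
W₁ = η₁·Q_H = 0.1157 × 310 = 35.9 kW.

Ẇ₁ ≈ 35.9 kW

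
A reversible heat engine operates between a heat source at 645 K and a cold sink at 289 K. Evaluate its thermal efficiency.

The Carnot efficiency is η = 1 − T_C/T_H = 1 − 289.00/645.00 = 0.552.

η ≈ 0.552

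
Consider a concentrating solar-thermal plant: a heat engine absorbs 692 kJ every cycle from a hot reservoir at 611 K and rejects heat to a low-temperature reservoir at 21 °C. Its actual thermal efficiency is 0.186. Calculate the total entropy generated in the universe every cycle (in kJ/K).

T_C = 21 °C → 21 + 273.15 = 294.15 K.
W = η·Q_H = 0.186 × 692 = 128.7 kJ, so Q_C = Q_H − W = 563.3 kJ.
The hot reservoir loses entropy Q_H/T_H = 692/611.00 = 1.133 kJ/K; the cold reservoir gains Q_C/T_C = 563.3/294.15 = 1.915 kJ/K.
ΔS_univ = −Q_H/T_H + Q_C/T_C = 0.782 kJ/K (> 0, since η = 0.186 < η_Carnot = 0.519).

ΔS_univ ≈ 0.782 kJ/K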